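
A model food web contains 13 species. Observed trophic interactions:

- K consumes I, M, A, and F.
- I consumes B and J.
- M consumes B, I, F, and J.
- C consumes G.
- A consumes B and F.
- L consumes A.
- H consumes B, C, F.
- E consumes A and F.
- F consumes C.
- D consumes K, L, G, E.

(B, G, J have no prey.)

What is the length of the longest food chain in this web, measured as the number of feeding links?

5 links

One longest chain: G → C → F → A → E → D.
It has 6 species and 5 links.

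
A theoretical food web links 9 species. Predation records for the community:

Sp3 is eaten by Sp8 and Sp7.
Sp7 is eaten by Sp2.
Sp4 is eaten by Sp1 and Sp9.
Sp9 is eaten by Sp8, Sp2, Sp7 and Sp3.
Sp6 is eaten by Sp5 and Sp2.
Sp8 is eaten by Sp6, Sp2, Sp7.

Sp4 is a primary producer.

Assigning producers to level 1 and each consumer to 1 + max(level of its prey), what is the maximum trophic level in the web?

Producers (level 1): Sp4.
Sp4 → Sp9 → Sp3 → Sp8 → Sp6 → Sp5 gives Sp5 level 6.
No species has a prey at level 6, so no species reaches level 7.

6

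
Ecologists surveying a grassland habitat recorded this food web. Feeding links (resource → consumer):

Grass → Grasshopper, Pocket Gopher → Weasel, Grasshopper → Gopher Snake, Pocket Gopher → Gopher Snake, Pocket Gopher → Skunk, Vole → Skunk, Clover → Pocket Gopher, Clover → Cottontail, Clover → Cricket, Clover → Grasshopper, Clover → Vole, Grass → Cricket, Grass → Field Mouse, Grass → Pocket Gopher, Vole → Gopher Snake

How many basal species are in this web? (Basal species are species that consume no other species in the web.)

Basal species (no prey listed): Clover, Grass.
Count: 2.

2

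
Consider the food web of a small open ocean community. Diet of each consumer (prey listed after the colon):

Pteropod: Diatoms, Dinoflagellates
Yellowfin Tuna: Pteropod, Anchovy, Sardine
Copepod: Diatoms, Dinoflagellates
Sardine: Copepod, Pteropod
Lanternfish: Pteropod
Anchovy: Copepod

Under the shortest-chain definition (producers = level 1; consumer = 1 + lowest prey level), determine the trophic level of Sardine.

Diatoms is a producer → level 1.
Copepod eats Diatoms → level 2.
Sardine eats Copepod → level 3.
No prey of Sardine is below level 2, so 3 is the minimum.

Trophic level 3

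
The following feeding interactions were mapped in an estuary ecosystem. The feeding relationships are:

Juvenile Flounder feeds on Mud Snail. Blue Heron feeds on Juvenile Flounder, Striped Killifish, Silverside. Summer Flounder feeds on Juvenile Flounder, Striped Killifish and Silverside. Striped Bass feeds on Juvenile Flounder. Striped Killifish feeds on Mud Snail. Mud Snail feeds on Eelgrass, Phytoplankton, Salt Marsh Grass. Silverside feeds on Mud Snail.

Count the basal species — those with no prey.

Basal species (no prey listed): Salt Marsh Grass, Phytoplankton, Eelgrass.
Count: 3.

3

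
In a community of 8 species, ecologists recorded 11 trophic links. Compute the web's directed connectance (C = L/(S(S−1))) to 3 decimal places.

The web has S = 8 species and L = 11 feeding links.
C = L / (S(S−1)) = 11 / 56 = 0.1964 ≈ 0.196.

C = 0.196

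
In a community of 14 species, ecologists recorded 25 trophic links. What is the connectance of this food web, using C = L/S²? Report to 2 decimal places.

C = 0.13

The web has S = 14 species and L = 25 feeding links.
C = L / S² = 25 / 196 = 0.1276 ≈ 0.13.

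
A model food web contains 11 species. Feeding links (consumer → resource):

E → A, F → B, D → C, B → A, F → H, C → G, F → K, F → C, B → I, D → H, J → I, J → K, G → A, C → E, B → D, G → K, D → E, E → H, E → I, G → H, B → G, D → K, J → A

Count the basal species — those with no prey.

4

Basal species (no prey listed): K, I, A, H.
Count: 4.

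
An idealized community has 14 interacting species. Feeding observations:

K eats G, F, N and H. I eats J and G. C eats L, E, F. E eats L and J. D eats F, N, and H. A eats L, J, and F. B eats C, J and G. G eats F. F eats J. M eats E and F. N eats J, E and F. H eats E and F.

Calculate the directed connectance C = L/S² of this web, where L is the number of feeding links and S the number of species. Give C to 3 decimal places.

The web has S = 14 species and L = 29 feeding links.
C = L / S² = 29 / 196 = 0.1480 ≈ 0.148.

C = 0.148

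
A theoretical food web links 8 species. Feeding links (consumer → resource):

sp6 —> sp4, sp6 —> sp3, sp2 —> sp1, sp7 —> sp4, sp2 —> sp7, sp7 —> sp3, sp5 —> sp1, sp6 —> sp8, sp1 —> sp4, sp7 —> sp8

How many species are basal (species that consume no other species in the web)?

Basal species (no prey listed): sp8, sp3, sp4.
Count: 3.

3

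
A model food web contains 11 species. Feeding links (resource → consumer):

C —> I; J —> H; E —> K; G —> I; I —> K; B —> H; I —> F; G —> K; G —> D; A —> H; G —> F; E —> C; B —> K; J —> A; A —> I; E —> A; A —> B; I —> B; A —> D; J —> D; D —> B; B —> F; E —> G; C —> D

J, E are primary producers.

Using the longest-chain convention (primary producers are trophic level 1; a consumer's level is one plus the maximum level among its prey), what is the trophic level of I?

Trophic level 3

E is a producer → level 1.
G eats E → level 2.
I eats G (level 2); other prey at levels: A 2, C 2 → level 3.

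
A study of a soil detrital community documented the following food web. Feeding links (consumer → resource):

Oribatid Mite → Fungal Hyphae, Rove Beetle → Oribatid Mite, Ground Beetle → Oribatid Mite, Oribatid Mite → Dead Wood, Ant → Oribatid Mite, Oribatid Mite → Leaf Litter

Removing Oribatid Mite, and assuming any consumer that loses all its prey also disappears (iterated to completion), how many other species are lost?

3

Remove Oribatid Mite.
Round 1: Ant (all prey gone), Ground Beetle (all prey gone), Rove Beetle (all prey gone) → extinct.
No further losses. Total secondary extinctions: 3.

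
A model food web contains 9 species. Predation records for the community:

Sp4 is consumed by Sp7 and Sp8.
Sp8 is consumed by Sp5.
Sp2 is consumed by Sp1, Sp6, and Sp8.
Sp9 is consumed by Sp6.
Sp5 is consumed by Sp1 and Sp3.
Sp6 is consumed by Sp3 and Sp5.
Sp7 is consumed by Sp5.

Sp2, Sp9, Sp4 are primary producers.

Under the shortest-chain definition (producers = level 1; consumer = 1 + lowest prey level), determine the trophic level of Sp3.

Sp2 is a producer → level 1.
Sp6 eats Sp2 → level 2.
Sp3 eats Sp6 → level 3.
No prey of Sp3 is below level 2, so 3 is the minimum.

Trophic level 3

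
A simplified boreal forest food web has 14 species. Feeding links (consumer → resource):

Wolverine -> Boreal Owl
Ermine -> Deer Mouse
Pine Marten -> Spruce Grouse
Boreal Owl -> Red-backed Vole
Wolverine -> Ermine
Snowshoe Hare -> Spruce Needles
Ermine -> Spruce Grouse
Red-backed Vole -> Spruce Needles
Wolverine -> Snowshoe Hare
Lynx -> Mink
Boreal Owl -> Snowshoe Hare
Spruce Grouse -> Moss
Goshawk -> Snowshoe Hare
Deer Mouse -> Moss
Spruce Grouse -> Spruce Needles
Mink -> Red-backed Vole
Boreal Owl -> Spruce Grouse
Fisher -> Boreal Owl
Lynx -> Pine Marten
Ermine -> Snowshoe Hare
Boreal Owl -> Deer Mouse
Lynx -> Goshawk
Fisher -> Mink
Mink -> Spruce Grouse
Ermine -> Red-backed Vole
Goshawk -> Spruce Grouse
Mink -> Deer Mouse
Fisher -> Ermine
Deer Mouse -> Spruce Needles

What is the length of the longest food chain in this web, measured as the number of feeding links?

One longest chain: Spruce Needles → Snowshoe Hare → Boreal Owl → Fisher.
It has 4 species and 3 links.

3 links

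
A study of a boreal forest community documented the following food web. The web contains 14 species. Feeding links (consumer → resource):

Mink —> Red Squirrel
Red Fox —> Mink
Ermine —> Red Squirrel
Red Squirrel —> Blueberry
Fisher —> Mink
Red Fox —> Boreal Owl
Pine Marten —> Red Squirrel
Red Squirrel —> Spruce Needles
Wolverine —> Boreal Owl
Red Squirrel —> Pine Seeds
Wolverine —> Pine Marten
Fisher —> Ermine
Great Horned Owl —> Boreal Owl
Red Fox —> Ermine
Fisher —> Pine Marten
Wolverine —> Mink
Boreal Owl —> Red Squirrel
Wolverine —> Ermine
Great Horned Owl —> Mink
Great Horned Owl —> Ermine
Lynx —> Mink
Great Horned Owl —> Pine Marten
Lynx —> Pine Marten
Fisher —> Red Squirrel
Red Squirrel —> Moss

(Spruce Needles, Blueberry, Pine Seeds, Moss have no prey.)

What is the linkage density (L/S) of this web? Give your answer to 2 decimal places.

L/S = 1.79

There are L = 25 links among S = 14 species.
L/S = 25/14 = 1.7857 ≈ 1.79.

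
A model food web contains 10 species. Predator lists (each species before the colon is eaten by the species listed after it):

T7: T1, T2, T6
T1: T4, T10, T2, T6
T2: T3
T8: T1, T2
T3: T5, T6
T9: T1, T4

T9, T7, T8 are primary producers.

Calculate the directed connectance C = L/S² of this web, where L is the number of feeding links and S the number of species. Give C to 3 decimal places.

C = 0.140

The web has S = 10 species and L = 14 feeding links.
C = L / S² = 14 / 100 = 0.1400 ≈ 0.140.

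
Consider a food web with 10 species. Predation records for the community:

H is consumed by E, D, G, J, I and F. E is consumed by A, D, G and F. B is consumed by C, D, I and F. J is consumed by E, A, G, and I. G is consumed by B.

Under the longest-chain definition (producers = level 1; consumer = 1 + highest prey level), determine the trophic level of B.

H is a producer → level 1.
J eats H → level 2.
E eats J (level 2); other prey at levels: H 1 → level 3.
G eats E (level 3); other prey at levels: H 1, J 2 → level 4.
B eats G → level 5.

Trophic level 5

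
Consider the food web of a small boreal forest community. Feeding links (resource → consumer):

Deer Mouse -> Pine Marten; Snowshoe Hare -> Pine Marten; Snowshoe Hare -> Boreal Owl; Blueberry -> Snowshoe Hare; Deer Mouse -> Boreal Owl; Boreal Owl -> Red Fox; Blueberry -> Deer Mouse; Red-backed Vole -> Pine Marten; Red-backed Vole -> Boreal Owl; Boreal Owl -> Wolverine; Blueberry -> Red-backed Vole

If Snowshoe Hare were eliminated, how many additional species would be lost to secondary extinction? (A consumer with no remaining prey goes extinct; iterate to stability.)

Remove Snowshoe Hare.
Every predator of it retains at least one other prey: Boreal Owl still has Red-backed Vole, Deer Mouse; Pine Marten still has Red-backed Vole, Deer Mouse.
No consumer loses all prey, so no secondary extinctions occur.

0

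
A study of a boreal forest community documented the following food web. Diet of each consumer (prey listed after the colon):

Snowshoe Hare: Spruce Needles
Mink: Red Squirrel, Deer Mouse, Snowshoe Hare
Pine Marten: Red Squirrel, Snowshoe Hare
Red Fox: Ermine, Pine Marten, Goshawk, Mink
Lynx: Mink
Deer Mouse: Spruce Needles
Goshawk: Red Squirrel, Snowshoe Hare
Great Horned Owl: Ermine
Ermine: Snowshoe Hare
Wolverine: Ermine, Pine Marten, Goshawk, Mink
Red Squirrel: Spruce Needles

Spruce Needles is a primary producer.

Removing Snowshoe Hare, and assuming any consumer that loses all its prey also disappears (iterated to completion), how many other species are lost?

2

Remove Snowshoe Hare.
Round 1: Ermine (all prey gone) → extinct.
Round 2: Great Horned Owl (all prey gone) → extinct.
No further losses. Total secondary extinctions: 2.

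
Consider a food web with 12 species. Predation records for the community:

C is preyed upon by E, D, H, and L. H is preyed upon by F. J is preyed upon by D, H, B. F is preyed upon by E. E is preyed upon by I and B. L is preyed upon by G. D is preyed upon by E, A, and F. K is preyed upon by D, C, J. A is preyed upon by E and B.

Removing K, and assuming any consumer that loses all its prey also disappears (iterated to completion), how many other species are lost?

Remove K.
Round 1: J (all prey gone), C (all prey gone) → extinct.
Round 2: L (all prey gone), H (all prey gone), D (all prey gone) → extinct.
Round 3: G (all prey gone), F (all prey gone), A (all prey gone) → extinct.
Round 4: E (all prey gone) → extinct.
Round 5: I (all prey gone), B (all prey gone) → extinct.
No further losses. Total secondary extinctions: 11.

11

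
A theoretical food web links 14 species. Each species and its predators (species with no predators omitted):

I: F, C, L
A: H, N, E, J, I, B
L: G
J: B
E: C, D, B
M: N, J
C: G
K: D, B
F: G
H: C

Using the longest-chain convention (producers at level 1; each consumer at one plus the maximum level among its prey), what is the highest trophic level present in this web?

4

Producers (level 1): K, A, M.
A → I → F → G gives G level 4.
No species has a prey at level 4, so no species reaches level 5.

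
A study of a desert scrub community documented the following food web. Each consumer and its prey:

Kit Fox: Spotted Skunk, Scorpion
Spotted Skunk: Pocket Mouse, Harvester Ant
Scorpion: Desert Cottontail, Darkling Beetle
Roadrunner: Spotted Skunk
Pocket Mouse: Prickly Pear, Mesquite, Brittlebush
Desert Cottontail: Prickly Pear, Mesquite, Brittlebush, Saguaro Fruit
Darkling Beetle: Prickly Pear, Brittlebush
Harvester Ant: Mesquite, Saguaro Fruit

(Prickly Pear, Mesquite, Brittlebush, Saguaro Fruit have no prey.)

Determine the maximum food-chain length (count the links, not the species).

One longest chain: Prickly Pear → Pocket Mouse → Spotted Skunk → Roadrunner.
It has 4 species and 3 links.

3 links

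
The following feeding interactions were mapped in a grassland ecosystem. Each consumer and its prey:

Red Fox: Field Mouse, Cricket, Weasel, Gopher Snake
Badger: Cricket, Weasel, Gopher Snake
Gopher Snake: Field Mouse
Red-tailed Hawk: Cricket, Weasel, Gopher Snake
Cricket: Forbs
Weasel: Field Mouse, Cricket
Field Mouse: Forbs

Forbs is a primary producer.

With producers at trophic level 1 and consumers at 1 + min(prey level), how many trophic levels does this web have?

3

Producers (level 1): Forbs.
Following each consumer down to its lowest-level prey: Forbs → Field Mouse → Red Fox (levels 1 through 3).
All prey of Red Fox (Field Mouse 2, Cricket 2, Weasel 3, Gopher Snake 3) are at level 2 or above, so Red Fox is at level 1 + 2 = 3.
Every consumer has at least one prey at level 2 or below, so none exceeds level 3.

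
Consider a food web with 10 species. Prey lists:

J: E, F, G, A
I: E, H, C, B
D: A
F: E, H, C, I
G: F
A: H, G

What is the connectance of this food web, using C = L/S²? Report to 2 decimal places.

C = 0.16

The web has S = 10 species and L = 16 feeding links.
C = L / S² = 16 / 100 = 0.1600 ≈ 0.16.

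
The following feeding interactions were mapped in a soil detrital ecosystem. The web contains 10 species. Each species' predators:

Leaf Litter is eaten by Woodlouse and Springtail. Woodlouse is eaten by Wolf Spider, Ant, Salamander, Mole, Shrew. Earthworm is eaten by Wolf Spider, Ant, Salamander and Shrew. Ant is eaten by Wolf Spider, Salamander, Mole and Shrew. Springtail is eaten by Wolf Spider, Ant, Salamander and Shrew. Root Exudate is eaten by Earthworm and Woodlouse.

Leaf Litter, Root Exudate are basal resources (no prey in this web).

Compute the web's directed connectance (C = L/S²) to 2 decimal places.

C = 0.21

The web has S = 10 species and L = 21 feeding links.
C = L / S² = 21 / 100 = 0.2100 ≈ 0.21.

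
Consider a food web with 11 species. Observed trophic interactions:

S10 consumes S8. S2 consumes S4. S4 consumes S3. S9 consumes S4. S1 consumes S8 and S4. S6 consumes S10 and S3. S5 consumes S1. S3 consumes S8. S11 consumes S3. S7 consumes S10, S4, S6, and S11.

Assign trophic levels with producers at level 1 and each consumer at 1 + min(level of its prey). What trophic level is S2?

S8 is a producer → level 1.
S3 eats S8 → level 2.
S4 eats S3 → level 3.
S2 eats S4 → level 4.
No prey of S2 is below level 3, so 4 is the minimum.

Trophic level 4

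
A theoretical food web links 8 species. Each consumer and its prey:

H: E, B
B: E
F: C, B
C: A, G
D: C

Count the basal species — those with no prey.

Basal species (no prey listed): E, A, G.
Count: 3.

3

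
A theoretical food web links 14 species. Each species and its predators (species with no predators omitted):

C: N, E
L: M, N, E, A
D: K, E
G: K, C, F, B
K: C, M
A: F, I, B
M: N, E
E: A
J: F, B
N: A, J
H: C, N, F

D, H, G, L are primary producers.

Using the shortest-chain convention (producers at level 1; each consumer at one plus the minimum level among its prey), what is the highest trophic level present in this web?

3

Producers (level 1): D, H, G, L.
Following each consumer down to its lowest-level prey: L → A → I (levels 1 through 3).
All prey of I (A 2) are at level 2 or above, so I is at level 1 + 2 = 3.
Every consumer has at least one prey at level 2 or below, so none exceeds level 3.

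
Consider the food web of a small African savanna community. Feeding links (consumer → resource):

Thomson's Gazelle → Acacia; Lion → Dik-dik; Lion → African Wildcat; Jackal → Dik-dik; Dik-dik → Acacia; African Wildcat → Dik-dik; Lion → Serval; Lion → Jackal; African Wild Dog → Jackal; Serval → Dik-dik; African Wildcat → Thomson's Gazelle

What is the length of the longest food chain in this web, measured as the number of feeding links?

One longest chain: Acacia → Dik-dik → Jackal → African Wild Dog.
It has 4 species and 3 links.

3 links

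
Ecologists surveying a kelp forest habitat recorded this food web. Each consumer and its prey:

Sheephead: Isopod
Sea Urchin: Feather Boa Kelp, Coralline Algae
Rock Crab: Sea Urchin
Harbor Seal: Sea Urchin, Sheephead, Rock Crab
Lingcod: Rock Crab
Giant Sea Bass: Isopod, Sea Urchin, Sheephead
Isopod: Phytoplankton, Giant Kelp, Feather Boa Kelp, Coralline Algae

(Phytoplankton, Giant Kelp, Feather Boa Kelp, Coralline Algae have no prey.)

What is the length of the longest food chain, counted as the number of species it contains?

One longest chain: Phytoplankton → Isopod → Sheephead → Harbor Seal.
It has 4 species and 3 links.

4 species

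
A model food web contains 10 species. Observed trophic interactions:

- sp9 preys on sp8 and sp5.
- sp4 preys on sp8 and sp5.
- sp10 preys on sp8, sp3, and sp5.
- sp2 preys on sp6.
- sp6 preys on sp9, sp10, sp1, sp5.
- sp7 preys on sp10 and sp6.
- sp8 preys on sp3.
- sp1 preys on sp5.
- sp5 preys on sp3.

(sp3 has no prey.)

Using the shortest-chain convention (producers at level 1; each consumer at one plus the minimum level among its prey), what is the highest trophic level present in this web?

Producers (level 1): sp3.
Following each consumer down to its lowest-level prey: sp3 → sp5 → sp6 → sp2 (levels 1 through 4).
All prey of sp2 (sp6 3) are at level 3 or above, so sp2 is at level 1 + 3 = 4.
Every consumer has at least one prey at level 3 or below, so none exceeds level 4.

4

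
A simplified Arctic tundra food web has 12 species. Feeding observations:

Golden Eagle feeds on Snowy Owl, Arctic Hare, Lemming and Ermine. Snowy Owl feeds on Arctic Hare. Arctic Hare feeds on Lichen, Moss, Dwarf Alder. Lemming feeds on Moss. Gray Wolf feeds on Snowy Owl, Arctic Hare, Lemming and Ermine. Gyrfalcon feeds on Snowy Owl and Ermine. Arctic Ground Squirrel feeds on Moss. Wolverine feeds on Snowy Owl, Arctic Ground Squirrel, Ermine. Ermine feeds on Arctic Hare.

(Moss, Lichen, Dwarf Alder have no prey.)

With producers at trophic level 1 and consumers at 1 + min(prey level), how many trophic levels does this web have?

Producers (level 1): Moss, Lichen, Dwarf Alder.
Following each consumer down to its lowest-level prey: Moss → Arctic Hare → Ermine → Gyrfalcon (levels 1 through 4).
All prey of Gyrfalcon (Ermine 3, Snowy Owl 3) are at level 3 or above, so Gyrfalcon is at level 1 + 3 = 4.
Every consumer has at least one prey at level 3 or below, so none exceeds level 4.

4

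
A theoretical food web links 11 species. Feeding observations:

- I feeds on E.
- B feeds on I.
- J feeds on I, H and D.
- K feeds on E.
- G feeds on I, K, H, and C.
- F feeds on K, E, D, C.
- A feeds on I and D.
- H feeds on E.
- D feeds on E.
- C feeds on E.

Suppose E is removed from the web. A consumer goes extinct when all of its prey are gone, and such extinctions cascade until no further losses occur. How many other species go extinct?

10

Remove E.
Round 1: C (all prey gone), I (all prey gone), H (all prey gone), K (all prey gone), D (all prey gone) → extinct.
Round 2: J (all prey gone), B (all prey gone), G (all prey gone), A (all prey gone), F (all prey gone) → extinct.
No further losses. Total secondary extinctions: 10.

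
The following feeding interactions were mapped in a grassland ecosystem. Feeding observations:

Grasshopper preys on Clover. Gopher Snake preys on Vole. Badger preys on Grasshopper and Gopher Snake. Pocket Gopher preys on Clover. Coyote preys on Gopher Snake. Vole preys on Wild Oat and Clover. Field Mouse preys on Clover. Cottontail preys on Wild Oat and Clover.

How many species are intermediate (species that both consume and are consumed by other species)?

Intermediate species (has both prey and predators): Vole, Grasshopper, Gopher Snake.
Count: 3.

3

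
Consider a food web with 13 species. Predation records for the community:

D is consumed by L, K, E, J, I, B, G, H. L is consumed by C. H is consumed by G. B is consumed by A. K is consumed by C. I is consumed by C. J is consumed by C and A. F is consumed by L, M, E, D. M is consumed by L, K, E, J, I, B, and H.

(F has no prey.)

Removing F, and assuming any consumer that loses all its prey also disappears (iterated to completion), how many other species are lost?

12

Remove F.
Round 1: D (all prey gone), M (all prey gone) → extinct.
Round 2: K (all prey gone), L (all prey gone), E (all prey gone), J (all prey gone), H (all prey gone), I (all prey gone), B (all prey gone) → extinct.
Round 3: C (all prey gone), G (all prey gone), A (all prey gone) → extinct.
No further losses. Total secondary extinctions: 12.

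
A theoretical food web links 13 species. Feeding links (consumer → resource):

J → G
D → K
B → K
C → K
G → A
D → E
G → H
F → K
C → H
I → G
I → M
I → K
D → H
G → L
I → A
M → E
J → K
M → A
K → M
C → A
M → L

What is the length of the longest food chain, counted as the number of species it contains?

4 species

One longest chain: L → M → K → J.
It has 4 species and 3 links.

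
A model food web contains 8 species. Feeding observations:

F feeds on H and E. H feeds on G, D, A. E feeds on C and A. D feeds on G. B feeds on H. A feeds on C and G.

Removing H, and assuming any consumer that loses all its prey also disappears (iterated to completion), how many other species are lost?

Remove H.
Round 1: B (all prey gone) → extinct.
No further losses. Total secondary extinctions: 1.

1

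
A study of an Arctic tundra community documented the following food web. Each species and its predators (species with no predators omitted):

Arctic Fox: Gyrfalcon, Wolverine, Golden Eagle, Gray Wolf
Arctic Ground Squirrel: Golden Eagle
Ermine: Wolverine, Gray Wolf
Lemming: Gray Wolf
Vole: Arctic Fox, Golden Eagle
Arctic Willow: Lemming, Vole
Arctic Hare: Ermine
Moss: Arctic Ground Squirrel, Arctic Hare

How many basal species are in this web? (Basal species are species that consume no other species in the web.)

2

Basal species (no prey listed): Moss, Arctic Willow.
Count: 2.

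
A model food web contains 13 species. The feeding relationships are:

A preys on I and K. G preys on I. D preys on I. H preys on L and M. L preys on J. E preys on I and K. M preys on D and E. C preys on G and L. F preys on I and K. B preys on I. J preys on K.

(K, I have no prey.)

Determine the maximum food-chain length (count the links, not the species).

One longest chain: K → J → L → C.
It has 4 species and 3 links.

3 links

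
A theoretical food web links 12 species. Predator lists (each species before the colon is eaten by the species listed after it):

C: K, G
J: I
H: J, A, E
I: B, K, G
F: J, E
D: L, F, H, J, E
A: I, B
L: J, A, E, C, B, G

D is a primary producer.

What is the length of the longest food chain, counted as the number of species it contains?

One longest chain: D → L → J → I → B.
It has 5 species and 4 links.

5 species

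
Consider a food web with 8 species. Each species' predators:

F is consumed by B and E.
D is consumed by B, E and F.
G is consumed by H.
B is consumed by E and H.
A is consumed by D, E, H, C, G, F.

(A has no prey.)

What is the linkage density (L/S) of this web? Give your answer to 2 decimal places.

L/S = 1.75

There are L = 14 links among S = 8 species.
L/S = 14/8 = 1.7500 ≈ 1.75.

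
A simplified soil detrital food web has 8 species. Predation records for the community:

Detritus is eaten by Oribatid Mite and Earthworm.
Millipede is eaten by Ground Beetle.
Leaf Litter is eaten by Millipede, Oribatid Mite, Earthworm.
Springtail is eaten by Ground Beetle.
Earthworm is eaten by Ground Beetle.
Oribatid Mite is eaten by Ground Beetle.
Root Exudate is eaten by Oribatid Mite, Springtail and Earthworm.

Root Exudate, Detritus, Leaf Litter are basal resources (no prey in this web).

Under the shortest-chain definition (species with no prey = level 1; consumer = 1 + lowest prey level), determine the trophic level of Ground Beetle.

Trophic level 3

Leaf Litter has no prey (basal) → level 1.
Millipede eats Leaf Litter → level 2.
Ground Beetle eats Millipede → level 3.
No prey of Ground Beetle is below level 2, so 3 is the minimum.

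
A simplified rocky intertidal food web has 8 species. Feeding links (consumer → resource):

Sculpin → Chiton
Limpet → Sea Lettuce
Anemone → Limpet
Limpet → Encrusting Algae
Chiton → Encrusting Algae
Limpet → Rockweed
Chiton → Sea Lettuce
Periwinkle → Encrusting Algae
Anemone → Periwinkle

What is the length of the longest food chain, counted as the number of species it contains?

One longest chain: Encrusting Algae → Periwinkle → Anemone.
It has 3 species and 2 links.

3 species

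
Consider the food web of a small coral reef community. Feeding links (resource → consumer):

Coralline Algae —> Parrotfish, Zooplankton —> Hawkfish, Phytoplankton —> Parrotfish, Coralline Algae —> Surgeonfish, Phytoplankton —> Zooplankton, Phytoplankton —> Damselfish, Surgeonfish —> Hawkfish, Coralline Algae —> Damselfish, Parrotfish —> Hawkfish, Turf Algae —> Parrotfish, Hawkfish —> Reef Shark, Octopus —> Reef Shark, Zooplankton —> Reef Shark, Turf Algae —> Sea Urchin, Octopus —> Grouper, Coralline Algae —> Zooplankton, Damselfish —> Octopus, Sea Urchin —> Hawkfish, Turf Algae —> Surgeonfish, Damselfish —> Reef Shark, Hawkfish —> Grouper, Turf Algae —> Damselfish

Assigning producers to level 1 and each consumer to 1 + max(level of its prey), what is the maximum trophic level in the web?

Producers (level 1): Turf Algae, Coralline Algae, Phytoplankton.
Turf Algae → Damselfish → Octopus → Grouper gives Grouper level 4.
No species has a prey at level 4, so no species reaches level 5.

4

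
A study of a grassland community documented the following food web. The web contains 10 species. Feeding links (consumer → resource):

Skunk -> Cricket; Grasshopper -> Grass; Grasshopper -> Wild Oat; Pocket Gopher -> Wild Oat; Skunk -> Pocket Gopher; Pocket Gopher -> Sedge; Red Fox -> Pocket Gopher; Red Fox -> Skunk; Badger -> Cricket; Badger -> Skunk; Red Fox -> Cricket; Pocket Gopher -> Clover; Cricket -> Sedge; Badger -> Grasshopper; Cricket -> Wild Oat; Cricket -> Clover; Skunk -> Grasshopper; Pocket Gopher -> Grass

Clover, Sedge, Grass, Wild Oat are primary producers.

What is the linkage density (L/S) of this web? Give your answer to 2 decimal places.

There are L = 18 links among S = 10 species.
L/S = 18/10 = 1.8000 ≈ 1.80.

L/S = 1.80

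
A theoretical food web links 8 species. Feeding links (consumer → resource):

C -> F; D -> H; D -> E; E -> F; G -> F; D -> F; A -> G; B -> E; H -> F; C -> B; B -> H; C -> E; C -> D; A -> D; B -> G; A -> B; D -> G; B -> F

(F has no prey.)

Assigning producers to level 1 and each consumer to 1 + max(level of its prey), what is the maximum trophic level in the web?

4

Producers (level 1): F.
F → E → D → A gives A level 4.
No species has a prey at level 4, so no species reaches level 5.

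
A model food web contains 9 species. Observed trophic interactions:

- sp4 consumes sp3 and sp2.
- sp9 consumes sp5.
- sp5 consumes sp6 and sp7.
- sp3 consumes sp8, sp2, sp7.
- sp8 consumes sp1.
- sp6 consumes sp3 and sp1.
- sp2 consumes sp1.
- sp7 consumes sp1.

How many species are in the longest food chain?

6 species

One longest chain: sp1 → sp7 → sp3 → sp6 → sp5 → sp9.
It has 6 species and 5 links.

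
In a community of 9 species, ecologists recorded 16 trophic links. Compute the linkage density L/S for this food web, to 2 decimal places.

There are L = 16 links among S = 9 species.
L/S = 16/9 = 1.7778 ≈ 1.78.

L/S = 1.78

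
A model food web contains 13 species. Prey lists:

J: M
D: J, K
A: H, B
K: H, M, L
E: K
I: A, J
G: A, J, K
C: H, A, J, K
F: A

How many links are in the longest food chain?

One longest chain: H → A → C.
It has 3 species and 2 links.

2 links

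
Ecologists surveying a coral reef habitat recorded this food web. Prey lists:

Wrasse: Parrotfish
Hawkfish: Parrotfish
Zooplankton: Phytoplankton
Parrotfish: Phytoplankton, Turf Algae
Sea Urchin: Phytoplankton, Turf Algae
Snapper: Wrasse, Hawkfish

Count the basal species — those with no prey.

2

Basal species (no prey listed): Phytoplankton, Turf Algae.
Count: 2.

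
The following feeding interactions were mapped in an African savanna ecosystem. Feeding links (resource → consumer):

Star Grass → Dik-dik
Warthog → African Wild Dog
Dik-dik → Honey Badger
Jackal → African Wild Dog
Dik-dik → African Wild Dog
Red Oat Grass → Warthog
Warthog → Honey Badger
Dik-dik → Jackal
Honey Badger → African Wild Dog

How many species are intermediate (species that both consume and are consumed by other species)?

4

Intermediate species (has both prey and predators): Dik-dik, Warthog, Honey Badger, Jackal.
Count: 4.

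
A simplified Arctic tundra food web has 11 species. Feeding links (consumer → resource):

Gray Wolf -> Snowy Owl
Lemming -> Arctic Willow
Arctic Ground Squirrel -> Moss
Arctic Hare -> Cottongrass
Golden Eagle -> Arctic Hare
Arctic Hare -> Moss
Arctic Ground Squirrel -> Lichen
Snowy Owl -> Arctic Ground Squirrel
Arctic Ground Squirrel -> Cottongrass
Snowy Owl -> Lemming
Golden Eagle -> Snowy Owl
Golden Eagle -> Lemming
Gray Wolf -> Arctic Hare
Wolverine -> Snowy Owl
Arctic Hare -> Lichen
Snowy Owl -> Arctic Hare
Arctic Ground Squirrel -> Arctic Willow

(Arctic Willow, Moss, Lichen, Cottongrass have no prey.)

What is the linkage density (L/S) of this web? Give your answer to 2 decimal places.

L/S = 1.55

There are L = 17 links among S = 11 species.
L/S = 17/11 = 1.5455 ≈ 1.55.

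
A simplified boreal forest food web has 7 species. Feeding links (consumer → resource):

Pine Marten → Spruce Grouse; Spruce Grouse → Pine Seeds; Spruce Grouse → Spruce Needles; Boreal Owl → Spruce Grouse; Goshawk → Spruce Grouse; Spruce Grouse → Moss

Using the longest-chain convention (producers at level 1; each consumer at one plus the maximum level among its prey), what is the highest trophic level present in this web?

Producers (level 1): Pine Seeds, Moss, Spruce Needles.
Pine Seeds → Spruce Grouse → Goshawk gives Goshawk level 3.
No species has a prey at level 3, so no species reaches level 4.

3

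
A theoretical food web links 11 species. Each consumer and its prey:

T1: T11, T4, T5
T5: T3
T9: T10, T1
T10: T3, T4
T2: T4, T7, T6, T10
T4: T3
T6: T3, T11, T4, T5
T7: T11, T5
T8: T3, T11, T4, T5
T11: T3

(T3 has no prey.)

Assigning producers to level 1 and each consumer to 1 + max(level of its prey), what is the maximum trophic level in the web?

Producers (level 1): T3.
T3 → T11 → T1 → T9 gives T9 level 4.
No species has a prey at level 4, so no species reaches level 5.

4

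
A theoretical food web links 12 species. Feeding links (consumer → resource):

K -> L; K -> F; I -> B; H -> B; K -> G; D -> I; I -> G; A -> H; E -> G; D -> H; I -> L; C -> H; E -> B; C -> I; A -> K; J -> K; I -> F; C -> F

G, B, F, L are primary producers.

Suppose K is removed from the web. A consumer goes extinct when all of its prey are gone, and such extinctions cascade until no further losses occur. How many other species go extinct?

Remove K.
Round 1: J (all prey gone) → extinct.
No further losses. Total secondary extinctions: 1.

1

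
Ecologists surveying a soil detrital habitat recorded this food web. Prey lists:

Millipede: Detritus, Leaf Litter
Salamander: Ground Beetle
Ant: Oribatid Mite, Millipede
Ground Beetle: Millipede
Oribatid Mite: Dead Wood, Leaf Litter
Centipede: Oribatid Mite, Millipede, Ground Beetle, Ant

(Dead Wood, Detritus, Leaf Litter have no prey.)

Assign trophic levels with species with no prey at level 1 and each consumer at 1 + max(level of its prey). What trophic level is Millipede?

Detritus has no prey (basal) → level 1.
Millipede eats Detritus (level 1); other prey at levels: Leaf Litter 1 → level 2.

Trophic level 2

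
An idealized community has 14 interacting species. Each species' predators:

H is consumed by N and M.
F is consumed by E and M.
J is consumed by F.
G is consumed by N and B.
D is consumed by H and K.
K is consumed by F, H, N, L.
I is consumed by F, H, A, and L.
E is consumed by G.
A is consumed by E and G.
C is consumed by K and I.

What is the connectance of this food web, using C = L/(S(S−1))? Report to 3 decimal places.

C = 0.121

The web has S = 14 species and L = 22 feeding links.
C = L / (S(S−1)) = 22 / 182 = 0.1209 ≈ 0.121.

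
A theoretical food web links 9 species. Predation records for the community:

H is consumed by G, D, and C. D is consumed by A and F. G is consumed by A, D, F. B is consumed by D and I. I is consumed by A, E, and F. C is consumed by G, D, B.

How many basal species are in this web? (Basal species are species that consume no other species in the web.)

1

Basal species (no prey listed): H.
Count: 1.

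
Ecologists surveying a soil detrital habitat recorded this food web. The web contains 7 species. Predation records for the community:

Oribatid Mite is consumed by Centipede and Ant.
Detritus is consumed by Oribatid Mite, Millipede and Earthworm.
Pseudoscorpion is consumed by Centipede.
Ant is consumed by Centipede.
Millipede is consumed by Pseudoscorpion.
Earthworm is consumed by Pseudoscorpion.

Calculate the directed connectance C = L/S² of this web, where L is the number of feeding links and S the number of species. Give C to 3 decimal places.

The web has S = 7 species and L = 9 feeding links.
C = L / S² = 9 / 49 = 0.1837 ≈ 0.184.

C = 0.184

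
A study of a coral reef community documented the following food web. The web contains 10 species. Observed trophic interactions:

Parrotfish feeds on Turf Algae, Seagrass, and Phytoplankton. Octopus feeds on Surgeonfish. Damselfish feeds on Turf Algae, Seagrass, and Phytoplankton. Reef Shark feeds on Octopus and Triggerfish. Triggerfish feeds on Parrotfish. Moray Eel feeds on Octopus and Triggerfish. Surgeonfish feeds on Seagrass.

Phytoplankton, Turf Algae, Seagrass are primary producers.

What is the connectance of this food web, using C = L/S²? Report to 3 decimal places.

The web has S = 10 species and L = 13 feeding links.
C = L / S² = 13 / 100 = 0.1300 ≈ 0.130.

C = 0.130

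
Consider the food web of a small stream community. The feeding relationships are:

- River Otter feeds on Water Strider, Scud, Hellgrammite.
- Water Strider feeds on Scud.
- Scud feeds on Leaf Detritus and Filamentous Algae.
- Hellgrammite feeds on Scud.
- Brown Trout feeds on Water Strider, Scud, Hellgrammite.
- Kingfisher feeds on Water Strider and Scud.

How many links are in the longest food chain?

One longest chain: Filamentous Algae → Scud → Water Strider → Kingfisher.
It has 4 species and 3 links.

3 links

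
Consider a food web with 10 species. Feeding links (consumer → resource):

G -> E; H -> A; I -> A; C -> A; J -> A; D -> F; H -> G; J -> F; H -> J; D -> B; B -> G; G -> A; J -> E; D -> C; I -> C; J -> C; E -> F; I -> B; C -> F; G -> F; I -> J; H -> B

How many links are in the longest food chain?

4 links

One longest chain: F → E → G → B → H.
It has 5 species and 4 links.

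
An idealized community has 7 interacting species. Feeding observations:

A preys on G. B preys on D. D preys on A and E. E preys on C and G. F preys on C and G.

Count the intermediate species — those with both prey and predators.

3

Intermediate species (has both prey and predators): A, E, D.
Count: 3.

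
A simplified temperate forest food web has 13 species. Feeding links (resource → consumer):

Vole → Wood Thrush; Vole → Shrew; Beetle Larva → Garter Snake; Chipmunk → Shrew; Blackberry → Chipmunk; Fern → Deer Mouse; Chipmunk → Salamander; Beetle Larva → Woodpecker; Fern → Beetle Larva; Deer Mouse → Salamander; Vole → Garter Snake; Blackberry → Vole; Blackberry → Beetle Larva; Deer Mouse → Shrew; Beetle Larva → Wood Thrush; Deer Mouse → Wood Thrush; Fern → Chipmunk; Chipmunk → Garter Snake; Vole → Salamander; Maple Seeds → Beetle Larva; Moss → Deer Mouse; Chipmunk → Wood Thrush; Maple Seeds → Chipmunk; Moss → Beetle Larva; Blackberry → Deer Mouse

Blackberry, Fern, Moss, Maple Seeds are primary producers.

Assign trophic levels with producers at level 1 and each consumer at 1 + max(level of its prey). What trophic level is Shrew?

Trophic level 3

Blackberry is a producer → level 1.
Vole eats Blackberry → level 2.
Shrew eats Vole (level 2); other prey at levels: Deer Mouse 2, Chipmunk 2 → level 3.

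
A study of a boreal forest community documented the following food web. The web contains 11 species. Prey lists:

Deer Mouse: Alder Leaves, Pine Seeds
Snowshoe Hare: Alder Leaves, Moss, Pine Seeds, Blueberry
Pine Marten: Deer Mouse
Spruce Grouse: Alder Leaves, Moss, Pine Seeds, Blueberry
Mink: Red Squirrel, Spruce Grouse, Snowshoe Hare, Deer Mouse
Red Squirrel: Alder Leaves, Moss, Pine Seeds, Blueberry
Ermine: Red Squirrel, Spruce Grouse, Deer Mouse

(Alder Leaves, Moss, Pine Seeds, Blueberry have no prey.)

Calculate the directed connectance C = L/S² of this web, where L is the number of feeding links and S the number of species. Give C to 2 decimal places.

C = 0.18

The web has S = 11 species and L = 22 feeding links.
C = L / S² = 22 / 121 = 0.1818 ≈ 0.18.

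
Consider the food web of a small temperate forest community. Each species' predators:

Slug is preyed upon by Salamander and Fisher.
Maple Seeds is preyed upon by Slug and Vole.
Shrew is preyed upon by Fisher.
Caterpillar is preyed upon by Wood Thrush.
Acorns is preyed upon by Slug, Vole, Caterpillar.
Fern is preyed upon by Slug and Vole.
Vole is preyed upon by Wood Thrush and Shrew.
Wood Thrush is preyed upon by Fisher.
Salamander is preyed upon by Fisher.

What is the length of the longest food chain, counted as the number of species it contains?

4 species

One longest chain: Acorns → Caterpillar → Wood Thrush → Fisher.
It has 4 species and 3 links.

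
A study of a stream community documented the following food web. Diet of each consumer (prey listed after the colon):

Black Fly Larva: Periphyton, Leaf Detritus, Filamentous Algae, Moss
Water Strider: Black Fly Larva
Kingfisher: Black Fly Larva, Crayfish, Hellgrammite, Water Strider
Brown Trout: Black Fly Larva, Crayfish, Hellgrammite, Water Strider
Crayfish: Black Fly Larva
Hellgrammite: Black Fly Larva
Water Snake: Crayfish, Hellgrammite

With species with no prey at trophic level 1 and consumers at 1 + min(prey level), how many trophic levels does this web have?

4

Basal resources (level 1): Periphyton, Leaf Detritus, Filamentous Algae, Moss.
Following each consumer down to its lowest-level prey: Periphyton → Black Fly Larva → Crayfish → Water Snake (levels 1 through 4).
All prey of Water Snake (Crayfish 3, Hellgrammite 3) are at level 3 or above, so Water Snake is at level 1 + 3 = 4.
Every consumer has at least one prey at level 3 or below, so none exceeds level 4.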